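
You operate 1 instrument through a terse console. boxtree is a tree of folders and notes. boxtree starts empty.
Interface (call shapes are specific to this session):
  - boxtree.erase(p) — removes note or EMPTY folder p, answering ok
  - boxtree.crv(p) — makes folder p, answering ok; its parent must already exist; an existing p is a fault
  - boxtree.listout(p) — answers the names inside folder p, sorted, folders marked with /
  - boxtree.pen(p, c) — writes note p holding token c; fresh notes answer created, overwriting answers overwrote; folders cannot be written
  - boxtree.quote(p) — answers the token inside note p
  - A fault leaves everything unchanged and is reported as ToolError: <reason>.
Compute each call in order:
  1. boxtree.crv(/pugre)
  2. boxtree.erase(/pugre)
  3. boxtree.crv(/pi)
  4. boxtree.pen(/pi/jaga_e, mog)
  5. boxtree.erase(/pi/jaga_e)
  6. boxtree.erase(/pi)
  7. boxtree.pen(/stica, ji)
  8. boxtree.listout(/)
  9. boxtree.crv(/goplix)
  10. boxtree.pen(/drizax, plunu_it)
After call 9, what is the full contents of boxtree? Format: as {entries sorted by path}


! 1. crv(p→/pugre) == ok
! 2. erase(p→/pugre) == ok
! 3. crv(p→/pi) == ok
! 4. pen(p→/pi/jaga_e, c→mog) == created
! 5. erase(p→/pi/jaga_e) == ok
! 6. erase(p→/pi) == ok
! 7. pen(p→/stica, c→ji) == created
! 8. listout(p→/) == [stica]
! 9. crv(p→/goplix) == ok
! 10. pen(p→/drizax, c→plunu_it) == created

Answer: {goplix/, stica=ji}


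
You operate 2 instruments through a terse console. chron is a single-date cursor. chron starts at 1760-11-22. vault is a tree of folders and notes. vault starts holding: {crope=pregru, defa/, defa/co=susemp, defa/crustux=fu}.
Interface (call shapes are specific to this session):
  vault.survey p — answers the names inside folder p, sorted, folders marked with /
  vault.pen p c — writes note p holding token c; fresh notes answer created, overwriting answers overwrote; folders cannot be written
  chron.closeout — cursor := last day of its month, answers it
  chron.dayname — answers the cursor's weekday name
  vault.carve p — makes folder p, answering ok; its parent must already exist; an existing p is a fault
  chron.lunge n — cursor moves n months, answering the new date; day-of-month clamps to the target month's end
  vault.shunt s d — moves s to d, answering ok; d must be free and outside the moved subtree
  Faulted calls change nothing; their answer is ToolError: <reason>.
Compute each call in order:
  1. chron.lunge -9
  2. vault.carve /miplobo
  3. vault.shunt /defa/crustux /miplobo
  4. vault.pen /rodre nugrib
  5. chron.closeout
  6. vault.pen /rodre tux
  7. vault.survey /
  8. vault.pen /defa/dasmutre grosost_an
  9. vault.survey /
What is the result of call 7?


·→ chron.lunge(n='-9')
·← 1760-02-22
·→ vault.carve(p='/miplobo')
·← ok
·→ vault.shunt(s='/defa/crustux', d='/miplobo')
·← ToolError: exists
·→ vault.pen(p='/rodre', c='nugrib')
·← created
·→ chron.closeout()
·← 1760-02-29
·→ vault.pen(p='/rodre', c='tux')
·← overwrote
·→ vault.survey(p='/')
·← [crope, defa/, miplobo/, rodre]
·→ vault.pen(p='/defa/dasmutre', c='grosost_an')
·← created
·→ vault.survey(p='/')
·← [crope, defa/, miplobo/, rodre]

Answer: [crope, defa/, miplobo/, rodre]


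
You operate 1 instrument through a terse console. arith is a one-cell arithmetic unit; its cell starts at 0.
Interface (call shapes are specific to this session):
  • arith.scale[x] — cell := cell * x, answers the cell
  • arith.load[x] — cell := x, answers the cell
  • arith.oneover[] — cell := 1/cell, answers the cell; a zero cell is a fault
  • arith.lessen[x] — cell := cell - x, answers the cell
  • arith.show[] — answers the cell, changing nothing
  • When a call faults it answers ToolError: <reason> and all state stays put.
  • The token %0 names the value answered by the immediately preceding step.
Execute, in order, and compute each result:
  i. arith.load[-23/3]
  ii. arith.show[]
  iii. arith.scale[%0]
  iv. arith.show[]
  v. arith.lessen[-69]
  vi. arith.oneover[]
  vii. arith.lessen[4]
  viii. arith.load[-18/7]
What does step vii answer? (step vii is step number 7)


·→ arith.load(-23/3)
·← -23/3
·→ arith.show()
·← -23/3
·→ arith.scale(%0)
·← 529/9
·→ arith.show()
·← 529/9
·→ arith.lessen(-69)
·← 1150/9
·→ arith.oneover()
·← 9/1150
·→ arith.lessen(4)
·← -4591/1150
·→ arith.load(-18/7)
·← -18/7

Answer: -4591/1150


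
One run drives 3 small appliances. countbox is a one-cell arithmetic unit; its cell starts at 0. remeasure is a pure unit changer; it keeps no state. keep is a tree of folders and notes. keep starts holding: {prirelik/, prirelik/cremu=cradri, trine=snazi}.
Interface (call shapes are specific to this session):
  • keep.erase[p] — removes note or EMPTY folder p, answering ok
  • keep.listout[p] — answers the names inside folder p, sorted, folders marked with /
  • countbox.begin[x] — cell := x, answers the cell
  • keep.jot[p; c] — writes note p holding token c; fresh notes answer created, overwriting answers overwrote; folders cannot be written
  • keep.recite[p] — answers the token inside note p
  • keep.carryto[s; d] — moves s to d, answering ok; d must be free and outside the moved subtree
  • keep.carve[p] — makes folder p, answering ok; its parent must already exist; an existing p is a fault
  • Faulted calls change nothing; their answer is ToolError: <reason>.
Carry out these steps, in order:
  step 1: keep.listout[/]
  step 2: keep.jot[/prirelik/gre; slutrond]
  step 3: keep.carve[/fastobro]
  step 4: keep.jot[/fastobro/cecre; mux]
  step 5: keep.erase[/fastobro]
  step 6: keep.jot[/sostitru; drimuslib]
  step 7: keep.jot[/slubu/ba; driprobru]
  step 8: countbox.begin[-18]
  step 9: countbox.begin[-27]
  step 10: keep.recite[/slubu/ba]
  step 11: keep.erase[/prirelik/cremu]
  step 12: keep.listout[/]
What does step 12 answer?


Answer: [fastobro/, prirelik/, sostitru, trine]

Derivation:
>>> keep.listout p='/'
  [prirelik/, trine]
>>> keep.jot p='/prirelik/gre' c='slutrond'
  created
>>> keep.carve p='/fastobro'
  ok
>>> keep.jot p='/fastobro/cecre' c='mux'
  created
>>> keep.erase p='/fastobro'
  ToolError: not empty
>>> keep.jot p='/sostitru' c='drimuslib'
  created
>>> keep.jot p='/slubu/ba' c='driprobru'
  ToolError: no parent
>>> countbox.begin x='-18'
  -18
>>> countbox.begin x='-27'
  -27
>>> keep.recite p='/slubu/ba'
  ToolError: not found
>>> keep.erase p='/prirelik/cremu'
  ok
>>> keep.listout p='/'
  [fastobro/, prirelik/, sostitru, trine]


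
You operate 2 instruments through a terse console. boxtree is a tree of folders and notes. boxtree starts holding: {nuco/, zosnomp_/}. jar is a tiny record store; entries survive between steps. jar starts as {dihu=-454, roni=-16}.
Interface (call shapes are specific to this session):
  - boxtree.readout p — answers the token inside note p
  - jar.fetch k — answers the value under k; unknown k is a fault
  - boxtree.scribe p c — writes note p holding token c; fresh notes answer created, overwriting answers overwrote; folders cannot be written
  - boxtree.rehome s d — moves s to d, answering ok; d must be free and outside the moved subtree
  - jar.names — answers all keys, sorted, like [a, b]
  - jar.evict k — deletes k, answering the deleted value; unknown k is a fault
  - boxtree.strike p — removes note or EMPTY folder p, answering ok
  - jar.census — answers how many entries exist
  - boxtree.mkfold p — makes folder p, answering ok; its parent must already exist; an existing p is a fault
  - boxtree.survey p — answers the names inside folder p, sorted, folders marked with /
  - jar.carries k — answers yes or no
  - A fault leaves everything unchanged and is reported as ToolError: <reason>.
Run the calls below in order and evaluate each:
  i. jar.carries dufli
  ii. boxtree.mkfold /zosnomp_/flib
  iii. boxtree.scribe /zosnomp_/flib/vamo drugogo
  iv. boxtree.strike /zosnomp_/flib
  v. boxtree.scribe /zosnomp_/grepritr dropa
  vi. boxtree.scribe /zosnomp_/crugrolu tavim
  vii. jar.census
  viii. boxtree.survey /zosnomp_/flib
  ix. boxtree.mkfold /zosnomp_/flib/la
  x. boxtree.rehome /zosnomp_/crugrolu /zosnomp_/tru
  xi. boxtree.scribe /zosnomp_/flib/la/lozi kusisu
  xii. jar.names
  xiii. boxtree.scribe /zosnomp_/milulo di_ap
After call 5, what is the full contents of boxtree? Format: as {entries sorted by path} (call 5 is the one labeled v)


Answer: {nuco/, zosnomp_/, zosnomp_/flib/, zosnomp_/flib/vamo=drugogo, zosnomp_/grepritr=dropa}

Derivation:
-> jar.carries(k→dufli)
<- no
-> boxtree.mkfold(p→/zosnomp_/flib)
<- ok
-> boxtree.scribe(p→/zosnomp_/flib/vamo, c→drugogo)
<- created
-> boxtree.strike(p→/zosnomp_/flib)
<- ToolError: not empty
-> boxtree.scribe(p→/zosnomp_/grepritr, c→dropa)
<- created
-> boxtree.scribe(p→/zosnomp_/crugrolu, c→tavim)
<- created
-> jar.census()
<- 2
-> boxtree.survey(p→/zosnomp_/flib)
<- [vamo]
-> boxtree.mkfold(p→/zosnomp_/flib/la)
<- ok
-> boxtree.rehome(s→/zosnomp_/crugrolu, d→/zosnomp_/tru)
<- ok
-> boxtree.scribe(p→/zosnomp_/flib/la/lozi, c→kusisu)
<- created
-> jar.names()
<- [dihu, roni]
-> boxtree.scribe(p→/zosnomp_/milulo, c→di_ap)
<- created


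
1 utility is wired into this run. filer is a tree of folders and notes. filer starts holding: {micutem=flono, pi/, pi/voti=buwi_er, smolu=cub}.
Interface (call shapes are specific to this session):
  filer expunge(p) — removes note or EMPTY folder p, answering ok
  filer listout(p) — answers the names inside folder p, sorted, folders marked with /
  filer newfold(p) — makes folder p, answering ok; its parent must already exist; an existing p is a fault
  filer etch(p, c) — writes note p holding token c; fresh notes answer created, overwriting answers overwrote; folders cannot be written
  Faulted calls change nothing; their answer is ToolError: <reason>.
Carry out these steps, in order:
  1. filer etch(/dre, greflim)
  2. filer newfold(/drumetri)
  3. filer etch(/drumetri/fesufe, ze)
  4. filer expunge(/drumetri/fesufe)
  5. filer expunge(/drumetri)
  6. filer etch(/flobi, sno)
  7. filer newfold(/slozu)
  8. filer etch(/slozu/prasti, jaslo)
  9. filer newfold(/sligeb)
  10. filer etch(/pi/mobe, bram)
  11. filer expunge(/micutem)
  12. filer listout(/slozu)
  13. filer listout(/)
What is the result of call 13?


Then filer etch using p: /dre, c: greflim, and observe created.
Next I call filer newfold using p: /drumetri, → ok.
I call filer etch using p: /drumetri/fesufe, c: ze, and see created.
Next I call filer expunge using p: /drumetri/fesufe, which returns ok.
I try filer expunge using p: /drumetri: ok.
Next I call filer etch using p: /flobi, c: sno, and see created.
I use filer newfold using p: /slozu: ok.
Calling filer etch using p: /slozu/prasti, c: jaslo, and get created.
I use filer newfold using p: /sligeb, yielding ok.
I try filer etch using p: /pi/mobe, c: bram, → created.
Invoking filer expunge using p: /micutem, → ok.
I run filer listout using p: /slozu, and get [prasti].
I try filer listout using p: /, and observe [dre, flobi, pi/, sligeb/, slozu/, smolu].

Answer: [dre, flobi, pi/, sligeb/, slozu/, smolu]


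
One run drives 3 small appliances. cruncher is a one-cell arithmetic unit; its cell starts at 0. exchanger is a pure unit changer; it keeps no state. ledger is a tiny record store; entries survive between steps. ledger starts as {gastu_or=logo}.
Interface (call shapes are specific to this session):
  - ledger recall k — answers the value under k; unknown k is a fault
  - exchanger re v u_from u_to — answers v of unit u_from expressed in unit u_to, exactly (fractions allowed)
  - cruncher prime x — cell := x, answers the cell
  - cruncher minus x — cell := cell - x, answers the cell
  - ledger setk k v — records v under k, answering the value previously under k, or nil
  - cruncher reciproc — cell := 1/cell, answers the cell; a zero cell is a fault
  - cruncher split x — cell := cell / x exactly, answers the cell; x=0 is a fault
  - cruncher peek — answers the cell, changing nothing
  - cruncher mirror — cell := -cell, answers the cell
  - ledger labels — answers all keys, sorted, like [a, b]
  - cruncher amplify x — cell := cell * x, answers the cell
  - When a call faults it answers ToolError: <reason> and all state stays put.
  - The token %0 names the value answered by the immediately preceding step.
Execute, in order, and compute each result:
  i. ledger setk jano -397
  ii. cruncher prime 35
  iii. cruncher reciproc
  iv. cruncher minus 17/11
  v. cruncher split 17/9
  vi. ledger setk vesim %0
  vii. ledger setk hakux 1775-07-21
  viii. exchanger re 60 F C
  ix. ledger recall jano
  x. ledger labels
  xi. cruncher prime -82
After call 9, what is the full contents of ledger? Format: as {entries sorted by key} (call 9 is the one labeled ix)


-> ledger setk(k=jano, v=-397)
<- nil
-> cruncher prime(x=35)
<- 35
-> cruncher reciproc()
<- 1/35
-> cruncher minus(x=17/11)
<- -584/385
-> cruncher split(x=17/9)
<- -5256/6545
-> ledger setk(k=vesim, v=%0)
<- nil
-> ledger setk(k=hakux, v=1775-07-21)
<- nil
-> exchanger re(v=60, u_from=F, u_to=C)
<- 140/9
-> ledger recall(k=jano)
<- -397
-> ledger labels()
<- [gastu_or, hakux, jano, vesim]
-> cruncher prime(x=-82)
<- -82

Answer: {gastu_or=logo, hakux=1775-07-21, jano=-397, vesim=-5256/6545}


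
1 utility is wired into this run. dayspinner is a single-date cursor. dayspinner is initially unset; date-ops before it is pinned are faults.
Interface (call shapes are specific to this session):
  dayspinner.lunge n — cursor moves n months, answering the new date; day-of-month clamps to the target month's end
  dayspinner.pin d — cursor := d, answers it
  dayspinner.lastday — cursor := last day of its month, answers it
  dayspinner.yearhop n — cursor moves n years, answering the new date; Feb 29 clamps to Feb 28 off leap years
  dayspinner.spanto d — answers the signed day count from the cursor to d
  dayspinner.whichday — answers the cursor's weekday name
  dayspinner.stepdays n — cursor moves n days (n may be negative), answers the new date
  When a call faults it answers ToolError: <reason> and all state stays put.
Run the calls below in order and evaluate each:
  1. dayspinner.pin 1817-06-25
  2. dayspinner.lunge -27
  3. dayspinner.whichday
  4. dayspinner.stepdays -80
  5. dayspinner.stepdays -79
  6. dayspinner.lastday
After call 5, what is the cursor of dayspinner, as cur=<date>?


Answer: cur=1814-10-17

Derivation:
! dayspinner.pin(d=1817-06-25) => 1817-06-25
! dayspinner.lunge(n=-27) => 1815-03-25
! dayspinner.whichday() => Saturday
! dayspinner.stepdays(n=-80) => 1815-01-04
! dayspinner.stepdays(n=-79) => 1814-10-17
! dayspinner.lastday() => 1814-10-31


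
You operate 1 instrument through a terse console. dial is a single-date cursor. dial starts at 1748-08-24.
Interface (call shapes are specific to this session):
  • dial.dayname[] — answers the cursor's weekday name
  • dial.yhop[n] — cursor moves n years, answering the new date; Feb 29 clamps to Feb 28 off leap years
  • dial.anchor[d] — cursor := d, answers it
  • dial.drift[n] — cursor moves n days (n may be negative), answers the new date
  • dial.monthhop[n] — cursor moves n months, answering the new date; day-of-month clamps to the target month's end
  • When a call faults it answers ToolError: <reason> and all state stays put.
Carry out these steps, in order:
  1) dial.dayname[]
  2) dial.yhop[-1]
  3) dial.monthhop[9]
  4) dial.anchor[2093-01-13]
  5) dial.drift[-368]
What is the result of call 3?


Answer: 1748-05-24

Derivation:
I invoke dial.dayname, and see Saturday.
I call dial.yhop passing -1, and see 1747-08-24.
I invoke dial.monthhop passing 9, and get 1748-05-24.
I use dial.anchor passing 2093-01-13, yielding 2093-01-13.
Using dial.drift passing -368, → 2092-01-11.


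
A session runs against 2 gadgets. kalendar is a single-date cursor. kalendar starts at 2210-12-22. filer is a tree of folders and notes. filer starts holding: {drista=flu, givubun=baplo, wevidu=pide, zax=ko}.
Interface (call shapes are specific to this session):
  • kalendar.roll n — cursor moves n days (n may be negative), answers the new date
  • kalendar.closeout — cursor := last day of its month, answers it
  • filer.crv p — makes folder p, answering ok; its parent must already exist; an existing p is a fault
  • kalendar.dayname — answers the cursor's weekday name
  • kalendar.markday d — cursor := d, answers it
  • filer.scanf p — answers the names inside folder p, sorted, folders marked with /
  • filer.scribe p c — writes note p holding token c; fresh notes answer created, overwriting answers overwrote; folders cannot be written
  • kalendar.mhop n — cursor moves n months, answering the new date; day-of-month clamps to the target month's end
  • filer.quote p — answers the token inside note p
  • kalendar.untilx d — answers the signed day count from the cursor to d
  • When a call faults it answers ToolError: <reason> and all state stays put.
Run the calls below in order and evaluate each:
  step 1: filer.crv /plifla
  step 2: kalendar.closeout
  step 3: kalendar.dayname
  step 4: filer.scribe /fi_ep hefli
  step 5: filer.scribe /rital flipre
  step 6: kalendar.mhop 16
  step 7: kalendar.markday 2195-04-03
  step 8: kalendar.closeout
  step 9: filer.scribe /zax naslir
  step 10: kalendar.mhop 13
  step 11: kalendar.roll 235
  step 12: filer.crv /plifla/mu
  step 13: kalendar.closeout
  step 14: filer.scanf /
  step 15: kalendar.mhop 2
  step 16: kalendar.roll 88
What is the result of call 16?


Answer: 2197-06-27

Derivation:
I try crv with p='/plifla', which returns ok.
Now I run closeout(), and get 2210-12-31.
I use dayname(), and get Monday.
I call scribe with p='/fi_ep', c='hefli', and get created.
Invoking scribe with p='/rital', c='flipre': created.
I invoke mhop with n='16': 2212-04-30.
Next I call markday with d='2195-04-03', which returns 2195-04-03.
Using closeout(), giving 2195-04-30.
Now I run scribe with p='/zax', c='naslir', — result: overwrote.
Then mhop with n='13', → 2196-05-30.
I call roll with n='235', giving 2197-01-20.
I use crv with p='/plifla/mu', yielding ok.
Then closeout(), — result: 2197-01-31.
I invoke scanf with p='/', and get [drista, fi_ep, givubun, plifla/, rital, wevidu, zax].
I try mhop with n='2', which returns 2197-03-31.
Then roll with n='88', which returns 2197-06-27.


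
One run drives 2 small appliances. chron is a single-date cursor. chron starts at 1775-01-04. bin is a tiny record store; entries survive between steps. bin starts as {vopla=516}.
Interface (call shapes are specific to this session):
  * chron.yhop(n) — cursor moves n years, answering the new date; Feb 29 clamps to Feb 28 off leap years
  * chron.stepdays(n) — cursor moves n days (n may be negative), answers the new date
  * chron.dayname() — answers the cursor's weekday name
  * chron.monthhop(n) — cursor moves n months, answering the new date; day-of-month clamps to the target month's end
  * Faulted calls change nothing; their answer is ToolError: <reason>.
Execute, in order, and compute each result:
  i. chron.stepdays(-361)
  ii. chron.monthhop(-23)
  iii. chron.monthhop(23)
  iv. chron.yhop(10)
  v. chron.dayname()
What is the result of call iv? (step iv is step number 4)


! 1. chron.stepdays(n=-361) ~> 1774-01-08
! 2. chron.monthhop(n=-23) ~> 1772-02-08
! 3. chron.monthhop(n=23) ~> 1774-01-08
! 4. chron.yhop(n=10) ~> 1784-01-08
! 5. chron.dayname() ~> Thursday

Answer: 1784-01-08


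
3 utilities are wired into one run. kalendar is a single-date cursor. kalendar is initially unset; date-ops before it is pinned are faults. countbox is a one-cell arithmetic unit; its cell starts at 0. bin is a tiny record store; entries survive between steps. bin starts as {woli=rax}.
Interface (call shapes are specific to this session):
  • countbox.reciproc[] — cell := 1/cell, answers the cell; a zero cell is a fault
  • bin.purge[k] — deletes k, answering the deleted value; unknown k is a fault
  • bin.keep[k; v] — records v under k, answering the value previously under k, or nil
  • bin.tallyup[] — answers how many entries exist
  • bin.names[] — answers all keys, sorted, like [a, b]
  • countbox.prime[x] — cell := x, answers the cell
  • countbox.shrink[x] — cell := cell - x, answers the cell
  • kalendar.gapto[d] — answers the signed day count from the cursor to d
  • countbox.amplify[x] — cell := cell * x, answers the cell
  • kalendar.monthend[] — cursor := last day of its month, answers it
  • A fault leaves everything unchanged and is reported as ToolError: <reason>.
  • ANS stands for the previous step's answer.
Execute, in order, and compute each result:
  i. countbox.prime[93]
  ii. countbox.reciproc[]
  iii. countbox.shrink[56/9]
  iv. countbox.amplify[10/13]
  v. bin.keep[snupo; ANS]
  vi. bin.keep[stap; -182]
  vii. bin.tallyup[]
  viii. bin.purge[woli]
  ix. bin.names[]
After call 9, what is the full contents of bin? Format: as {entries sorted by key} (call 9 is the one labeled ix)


CALL countbox.prime[x→93]
RET  93
CALL countbox.reciproc[]
RET  1/93
CALL countbox.shrink[x→56/9]
RET  -1733/279
CALL countbox.amplify[x→10/13]
RET  -17330/3627
CALL bin.keep[k→snupo; v→ANS]
RET  nil
CALL bin.keep[k→stap; v→-182]
RET  nil
CALL bin.tallyup[]
RET  3
CALL bin.purge[k→woli]
RET  rax
CALL bin.names[]
RET  [snupo, stap]

Answer: {snupo=-17330/3627, stap=-182}


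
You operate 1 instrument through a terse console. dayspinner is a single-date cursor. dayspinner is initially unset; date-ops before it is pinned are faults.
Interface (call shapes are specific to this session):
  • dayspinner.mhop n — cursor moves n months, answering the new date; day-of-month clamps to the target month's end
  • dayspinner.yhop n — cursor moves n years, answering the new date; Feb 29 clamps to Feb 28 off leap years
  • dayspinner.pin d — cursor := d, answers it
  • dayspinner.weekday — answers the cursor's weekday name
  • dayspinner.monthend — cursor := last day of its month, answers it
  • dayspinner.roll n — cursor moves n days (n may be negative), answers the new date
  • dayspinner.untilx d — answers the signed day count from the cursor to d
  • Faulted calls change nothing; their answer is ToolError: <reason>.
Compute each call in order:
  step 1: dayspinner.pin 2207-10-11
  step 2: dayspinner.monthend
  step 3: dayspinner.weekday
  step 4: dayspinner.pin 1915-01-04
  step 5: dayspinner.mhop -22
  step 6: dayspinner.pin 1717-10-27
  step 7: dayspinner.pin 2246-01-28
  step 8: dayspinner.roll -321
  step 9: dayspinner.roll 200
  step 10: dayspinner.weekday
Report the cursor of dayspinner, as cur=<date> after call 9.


-> dayspinner.pin(2207-10-11)
<- 2207-10-11
-> dayspinner.monthend()
<- 2207-10-31
-> dayspinner.weekday()
<- Saturday
-> dayspinner.pin(1915-01-04)
<- 1915-01-04
-> dayspinner.mhop(-22)
<- 1913-03-04
-> dayspinner.pin(1717-10-27)
<- 1717-10-27
-> dayspinner.pin(2246-01-28)
<- 2246-01-28
-> dayspinner.roll(-321)
<- 2245-03-13
-> dayspinner.roll(200)
<- 2245-09-29
-> dayspinner.weekday()
<- Monday

Answer: cur=2245-09-29


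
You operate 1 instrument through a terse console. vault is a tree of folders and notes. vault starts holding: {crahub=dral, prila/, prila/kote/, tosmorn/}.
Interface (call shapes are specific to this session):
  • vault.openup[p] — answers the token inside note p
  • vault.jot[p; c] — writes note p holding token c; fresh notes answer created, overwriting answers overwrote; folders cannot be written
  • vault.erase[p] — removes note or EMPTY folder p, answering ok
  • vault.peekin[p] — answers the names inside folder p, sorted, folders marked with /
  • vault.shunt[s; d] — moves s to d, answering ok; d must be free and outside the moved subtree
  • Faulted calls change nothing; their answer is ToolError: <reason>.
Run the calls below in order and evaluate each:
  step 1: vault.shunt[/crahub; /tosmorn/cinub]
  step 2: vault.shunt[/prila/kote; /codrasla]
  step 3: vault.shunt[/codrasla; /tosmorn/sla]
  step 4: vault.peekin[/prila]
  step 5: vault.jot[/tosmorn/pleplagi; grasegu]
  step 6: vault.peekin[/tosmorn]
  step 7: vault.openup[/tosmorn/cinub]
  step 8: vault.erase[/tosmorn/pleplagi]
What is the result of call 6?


Answer: [cinub, pleplagi, sla/]

Derivation:
% 1. vault.shunt(s='/crahub', d='/tosmorn/cinub') : ok
% 2. vault.shunt(s='/prila/kote', d='/codrasla') : ok
% 3. vault.shunt(s='/codrasla', d='/tosmorn/sla') : ok
% 4. vault.peekin(p='/prila') : []
% 5. vault.jot(p='/tosmorn/pleplagi', c='grasegu') : created
% 6. vault.peekin(p='/tosmorn') : [cinub, pleplagi, sla/]
% 7. vault.openup(p='/tosmorn/cinub') : dral
% 8. vault.erase(p='/tosmorn/pleplagi') : ok


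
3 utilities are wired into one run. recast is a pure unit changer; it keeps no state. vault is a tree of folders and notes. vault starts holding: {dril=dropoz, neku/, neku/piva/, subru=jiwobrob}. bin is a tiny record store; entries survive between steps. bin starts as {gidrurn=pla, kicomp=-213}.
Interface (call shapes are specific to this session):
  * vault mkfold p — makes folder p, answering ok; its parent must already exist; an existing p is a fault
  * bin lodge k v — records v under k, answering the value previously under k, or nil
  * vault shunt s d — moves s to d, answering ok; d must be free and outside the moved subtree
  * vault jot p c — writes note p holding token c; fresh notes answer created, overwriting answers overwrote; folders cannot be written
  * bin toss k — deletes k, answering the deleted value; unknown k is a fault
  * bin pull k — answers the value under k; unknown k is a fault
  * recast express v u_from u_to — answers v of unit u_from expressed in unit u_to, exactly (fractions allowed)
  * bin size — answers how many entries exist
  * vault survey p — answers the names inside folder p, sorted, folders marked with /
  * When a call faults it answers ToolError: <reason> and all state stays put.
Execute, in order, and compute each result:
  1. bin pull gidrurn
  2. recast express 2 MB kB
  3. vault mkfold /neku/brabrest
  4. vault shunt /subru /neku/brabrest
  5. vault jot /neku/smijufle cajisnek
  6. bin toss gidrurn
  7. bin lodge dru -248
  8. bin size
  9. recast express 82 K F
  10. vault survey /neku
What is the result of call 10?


>>> bin pull k='gidrurn'
  pla
>>> recast express v='2' u_from='MB' u_to='kB'
  2000
>>> vault mkfold p='/neku/brabrest'
  ok
>>> vault shunt s='/subru' d='/neku/brabrest'
  ToolError: exists
>>> vault jot p='/neku/smijufle' c='cajisnek'
  created
>>> bin toss k='gidrurn'
  pla
>>> bin lodge k='dru' v='-248'
  nil
>>> bin size
  2
>>> recast express v='82' u_from='K' u_to='F'
  -31207/100
>>> vault survey p='/neku'
  [brabrest/, piva/, smijufle]

Answer: [brabrest/, piva/, smijufle]


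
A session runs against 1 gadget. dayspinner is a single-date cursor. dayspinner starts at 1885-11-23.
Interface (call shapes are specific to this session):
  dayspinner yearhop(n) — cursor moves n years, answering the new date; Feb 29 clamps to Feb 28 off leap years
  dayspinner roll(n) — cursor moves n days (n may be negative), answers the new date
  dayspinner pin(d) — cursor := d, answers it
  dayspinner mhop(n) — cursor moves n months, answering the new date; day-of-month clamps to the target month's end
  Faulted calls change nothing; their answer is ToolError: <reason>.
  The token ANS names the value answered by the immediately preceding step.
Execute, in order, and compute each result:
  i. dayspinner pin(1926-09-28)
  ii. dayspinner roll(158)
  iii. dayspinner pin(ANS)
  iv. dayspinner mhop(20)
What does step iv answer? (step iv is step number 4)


Answer: 1928-11-05

Derivation:
# dayspinner pin(d='1926-09-28') ~> 1926-09-28
# dayspinner roll(n='158') ~> 1927-03-05
# dayspinner pin(d='ANS') ~> 1927-03-05
# dayspinner mhop(n='20') ~> 1928-11-05


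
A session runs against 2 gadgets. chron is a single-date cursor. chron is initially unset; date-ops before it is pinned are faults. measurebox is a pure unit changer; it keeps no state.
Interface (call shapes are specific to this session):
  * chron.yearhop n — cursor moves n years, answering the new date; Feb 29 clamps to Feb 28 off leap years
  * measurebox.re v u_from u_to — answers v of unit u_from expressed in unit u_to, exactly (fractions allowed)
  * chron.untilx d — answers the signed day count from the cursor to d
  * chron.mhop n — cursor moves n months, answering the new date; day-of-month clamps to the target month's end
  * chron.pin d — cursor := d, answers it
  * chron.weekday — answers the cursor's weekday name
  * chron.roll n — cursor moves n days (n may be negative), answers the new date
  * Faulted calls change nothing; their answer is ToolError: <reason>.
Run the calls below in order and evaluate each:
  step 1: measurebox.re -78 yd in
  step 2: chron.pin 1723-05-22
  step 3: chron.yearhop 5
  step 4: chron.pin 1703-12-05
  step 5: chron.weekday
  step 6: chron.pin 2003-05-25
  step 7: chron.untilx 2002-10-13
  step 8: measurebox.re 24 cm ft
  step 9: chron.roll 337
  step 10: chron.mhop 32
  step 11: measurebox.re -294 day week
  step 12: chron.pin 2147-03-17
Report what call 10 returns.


Answer: 2006-12-26

Derivation:
> measurebox.re v=-78 u_from=yd u_to=in
:: -2808
> chron.pin d=1723-05-22
:: 1723-05-22
> chron.yearhop n=5
:: 1728-05-22
> chron.pin d=1703-12-05
:: 1703-12-05
> chron.weekday
:: Wednesday
> chron.pin d=2003-05-25
:: 2003-05-25
> chron.untilx d=2002-10-13
:: -224
> measurebox.re v=24 u_from=cm u_to=ft
:: 100/127
> chron.roll n=337
:: 2004-04-26
> chron.mhop n=32
:: 2006-12-26
> measurebox.re v=-294 u_from=day u_to=week
:: -42
> chron.pin d=2147-03-17
:: 2147-03-17


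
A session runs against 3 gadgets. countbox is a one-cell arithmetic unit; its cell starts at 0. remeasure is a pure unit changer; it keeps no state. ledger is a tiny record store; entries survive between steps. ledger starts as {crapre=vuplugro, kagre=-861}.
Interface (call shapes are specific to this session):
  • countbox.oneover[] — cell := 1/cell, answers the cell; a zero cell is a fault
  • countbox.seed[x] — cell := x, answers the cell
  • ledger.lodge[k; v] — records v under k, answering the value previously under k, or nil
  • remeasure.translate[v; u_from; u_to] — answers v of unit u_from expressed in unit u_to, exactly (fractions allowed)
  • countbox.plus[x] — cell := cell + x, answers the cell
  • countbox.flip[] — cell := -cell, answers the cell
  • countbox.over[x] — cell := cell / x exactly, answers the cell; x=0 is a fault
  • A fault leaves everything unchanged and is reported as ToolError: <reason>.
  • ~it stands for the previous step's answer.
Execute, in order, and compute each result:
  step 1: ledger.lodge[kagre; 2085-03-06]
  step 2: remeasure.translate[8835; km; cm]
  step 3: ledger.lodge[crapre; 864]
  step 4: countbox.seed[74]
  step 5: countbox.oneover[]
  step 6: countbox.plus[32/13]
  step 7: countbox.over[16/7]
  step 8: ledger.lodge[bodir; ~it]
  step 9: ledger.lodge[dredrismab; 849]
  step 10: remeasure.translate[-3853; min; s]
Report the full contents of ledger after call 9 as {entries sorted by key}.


Answer: {bodir=16667/15392, crapre=864, dredrismab=849, kagre=2085-03-06}

Derivation:
Then ledger.lodge using kagre, 2085-03-06, — result: -861.
I use remeasure.translate using 8835, km, cm, — result: 883500000.
Using ledger.lodge using crapre, 864, yielding vuplugro.
I try countbox.seed using 74, → 74.
I try countbox.oneover: 1/74.
Calling countbox.plus using 32/13, which returns 2381/962.
I try countbox.over using 16/7, and see 16667/15392.
I call ledger.lodge using bodir, ~it, yielding nil.
Next I call ledger.lodge using dredrismab, 849, and see nil.
I use remeasure.translate using -3853, min, s, and see -231180.


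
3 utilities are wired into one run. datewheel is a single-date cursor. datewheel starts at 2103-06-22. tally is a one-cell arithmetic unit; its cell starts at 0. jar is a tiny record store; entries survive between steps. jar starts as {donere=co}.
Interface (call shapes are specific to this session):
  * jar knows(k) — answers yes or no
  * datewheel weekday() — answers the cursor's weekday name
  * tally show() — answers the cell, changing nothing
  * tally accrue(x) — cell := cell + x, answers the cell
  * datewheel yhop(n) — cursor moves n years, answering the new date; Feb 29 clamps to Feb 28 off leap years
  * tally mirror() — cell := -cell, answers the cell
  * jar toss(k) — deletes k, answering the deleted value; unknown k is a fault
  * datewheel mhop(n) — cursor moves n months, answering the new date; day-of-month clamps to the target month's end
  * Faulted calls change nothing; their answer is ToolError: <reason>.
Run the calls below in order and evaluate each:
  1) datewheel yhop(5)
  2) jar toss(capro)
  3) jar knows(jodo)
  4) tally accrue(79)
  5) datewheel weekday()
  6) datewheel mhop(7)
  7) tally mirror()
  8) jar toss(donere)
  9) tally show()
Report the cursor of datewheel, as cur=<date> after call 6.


Answer: cur=2109-01-22

Derivation:
Now I run datewheel yhop using n='5', yielding 2108-06-22.
I try jar toss using k='capro', yielding ToolError: no such key capro.
Using jar knows using k='jodo', and get no.
Then tally accrue using x='79', giving 79.
I run datewheel weekday(), — result: Friday.
I call datewheel mhop using n='7', and get 2109-01-22.
Calling tally mirror(), yielding -79.
Then jar toss using k='donere', giving co.
I call tally show(), yielding -79.


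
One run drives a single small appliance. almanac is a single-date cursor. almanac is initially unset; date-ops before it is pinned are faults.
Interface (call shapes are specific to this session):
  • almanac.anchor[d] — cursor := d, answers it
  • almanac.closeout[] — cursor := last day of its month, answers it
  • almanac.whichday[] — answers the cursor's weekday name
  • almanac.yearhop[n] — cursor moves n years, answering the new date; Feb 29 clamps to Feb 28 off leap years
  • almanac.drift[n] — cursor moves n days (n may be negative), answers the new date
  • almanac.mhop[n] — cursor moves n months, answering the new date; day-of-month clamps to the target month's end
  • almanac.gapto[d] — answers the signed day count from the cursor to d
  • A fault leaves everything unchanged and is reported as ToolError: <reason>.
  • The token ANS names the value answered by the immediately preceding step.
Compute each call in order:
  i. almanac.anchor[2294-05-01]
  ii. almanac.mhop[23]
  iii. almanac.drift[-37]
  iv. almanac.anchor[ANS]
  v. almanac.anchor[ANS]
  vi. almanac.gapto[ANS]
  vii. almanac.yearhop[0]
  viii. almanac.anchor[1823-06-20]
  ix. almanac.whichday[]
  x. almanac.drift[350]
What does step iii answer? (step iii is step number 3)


Answer: 2296-02-24

Derivation:
// almanac.anchor(2294-05-01) => 2294-05-01
// almanac.mhop(23) => 2296-04-01
// almanac.drift(-37) => 2296-02-24
// almanac.anchor(ANS) => 2296-02-24
// almanac.anchor(ANS) => 2296-02-24
// almanac.gapto(ANS) => 0
// almanac.yearhop(0) => 2296-02-24
// almanac.anchor(1823-06-20) => 1823-06-20
// almanac.whichday() => Friday
// almanac.drift(350) => 1824-06-04


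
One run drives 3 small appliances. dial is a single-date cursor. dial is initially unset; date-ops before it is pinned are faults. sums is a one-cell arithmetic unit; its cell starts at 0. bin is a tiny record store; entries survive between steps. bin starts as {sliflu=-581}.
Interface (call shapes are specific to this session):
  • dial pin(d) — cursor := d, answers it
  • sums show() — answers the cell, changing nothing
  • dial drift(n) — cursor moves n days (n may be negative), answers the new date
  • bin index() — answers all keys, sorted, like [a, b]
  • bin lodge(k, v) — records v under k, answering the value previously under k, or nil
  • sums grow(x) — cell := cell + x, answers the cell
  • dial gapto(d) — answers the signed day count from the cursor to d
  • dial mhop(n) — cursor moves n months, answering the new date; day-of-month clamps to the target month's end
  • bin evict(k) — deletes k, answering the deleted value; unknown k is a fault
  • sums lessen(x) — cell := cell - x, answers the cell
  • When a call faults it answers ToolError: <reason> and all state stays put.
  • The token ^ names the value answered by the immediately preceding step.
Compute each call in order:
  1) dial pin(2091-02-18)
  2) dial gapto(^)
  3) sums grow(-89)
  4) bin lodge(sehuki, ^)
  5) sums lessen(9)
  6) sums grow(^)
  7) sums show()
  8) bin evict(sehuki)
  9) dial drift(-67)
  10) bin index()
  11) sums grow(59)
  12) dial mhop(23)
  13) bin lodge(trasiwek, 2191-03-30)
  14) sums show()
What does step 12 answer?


Answer: 2092-11-13

Derivation:
Do: dial pin[d=2091-02-18]
See: 2091-02-18
Do: dial gapto[d=^]
See: 0
Do: sums grow[x=-89]
See: -89
Do: bin lodge[k=sehuki; v=^]
See: nil
Do: sums lessen[x=9]
See: -98
Do: sums grow[x=^]
See: -196
Do: sums show[]
See: -196
Do: bin evict[k=sehuki]
See: -89
Do: dial drift[n=-67]
See: 2090-12-13
Do: bin index[]
See: [sliflu]
Do: sums grow[x=59]
See: -137
Do: dial mhop[n=23]
See: 2092-11-13
Do: bin lodge[k=trasiwek; v=2191-03-30]
See: nil
Do: sums show[]
See: -137


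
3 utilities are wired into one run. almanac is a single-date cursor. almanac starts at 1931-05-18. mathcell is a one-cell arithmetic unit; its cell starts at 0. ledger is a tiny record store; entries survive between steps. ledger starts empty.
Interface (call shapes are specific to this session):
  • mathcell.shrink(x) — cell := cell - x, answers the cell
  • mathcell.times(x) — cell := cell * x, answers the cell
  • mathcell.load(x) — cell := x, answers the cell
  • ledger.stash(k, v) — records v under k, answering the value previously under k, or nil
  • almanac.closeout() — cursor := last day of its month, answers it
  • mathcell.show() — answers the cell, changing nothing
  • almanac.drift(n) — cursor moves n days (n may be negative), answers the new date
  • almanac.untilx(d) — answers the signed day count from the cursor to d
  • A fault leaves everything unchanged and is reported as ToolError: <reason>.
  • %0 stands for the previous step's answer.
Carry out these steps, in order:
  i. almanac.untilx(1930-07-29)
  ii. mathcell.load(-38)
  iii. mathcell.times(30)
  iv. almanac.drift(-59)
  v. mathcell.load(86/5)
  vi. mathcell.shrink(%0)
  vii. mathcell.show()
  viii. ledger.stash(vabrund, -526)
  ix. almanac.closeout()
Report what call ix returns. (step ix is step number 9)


[in] almanac.untilx 1930-07-29
:: -293
[in] mathcell.load -38
:: -38
[in] mathcell.times 30
:: -1140
[in] almanac.drift -59
:: 1931-03-20
[in] mathcell.load 86/5
:: 86/5
[in] mathcell.shrink %0
:: 0
[in] mathcell.show
:: 0
[in] ledger.stash vabrund -526
:: nil
[in] almanac.closeout
:: 1931-03-31

Answer: 1931-03-31


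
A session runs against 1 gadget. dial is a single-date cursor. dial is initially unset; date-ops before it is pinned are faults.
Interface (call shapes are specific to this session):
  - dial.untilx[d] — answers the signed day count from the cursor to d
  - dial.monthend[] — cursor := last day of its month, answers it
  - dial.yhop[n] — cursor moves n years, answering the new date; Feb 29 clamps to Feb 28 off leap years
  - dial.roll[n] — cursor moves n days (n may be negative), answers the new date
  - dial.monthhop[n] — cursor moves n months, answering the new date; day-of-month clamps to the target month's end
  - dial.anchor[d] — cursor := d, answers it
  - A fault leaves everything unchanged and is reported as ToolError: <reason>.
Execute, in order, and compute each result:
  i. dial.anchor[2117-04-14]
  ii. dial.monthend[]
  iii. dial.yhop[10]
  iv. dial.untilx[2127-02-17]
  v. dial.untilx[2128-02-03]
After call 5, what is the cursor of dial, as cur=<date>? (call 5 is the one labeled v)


// 1. dial.anchor(2117-04-14) == 2117-04-14
// 2. dial.monthend() == 2117-04-30
// 3. dial.yhop(10) == 2127-04-30
// 4. dial.untilx(2127-02-17) == -72
// 5. dial.untilx(2128-02-03) == 279

Answer: cur=2127-04-30
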